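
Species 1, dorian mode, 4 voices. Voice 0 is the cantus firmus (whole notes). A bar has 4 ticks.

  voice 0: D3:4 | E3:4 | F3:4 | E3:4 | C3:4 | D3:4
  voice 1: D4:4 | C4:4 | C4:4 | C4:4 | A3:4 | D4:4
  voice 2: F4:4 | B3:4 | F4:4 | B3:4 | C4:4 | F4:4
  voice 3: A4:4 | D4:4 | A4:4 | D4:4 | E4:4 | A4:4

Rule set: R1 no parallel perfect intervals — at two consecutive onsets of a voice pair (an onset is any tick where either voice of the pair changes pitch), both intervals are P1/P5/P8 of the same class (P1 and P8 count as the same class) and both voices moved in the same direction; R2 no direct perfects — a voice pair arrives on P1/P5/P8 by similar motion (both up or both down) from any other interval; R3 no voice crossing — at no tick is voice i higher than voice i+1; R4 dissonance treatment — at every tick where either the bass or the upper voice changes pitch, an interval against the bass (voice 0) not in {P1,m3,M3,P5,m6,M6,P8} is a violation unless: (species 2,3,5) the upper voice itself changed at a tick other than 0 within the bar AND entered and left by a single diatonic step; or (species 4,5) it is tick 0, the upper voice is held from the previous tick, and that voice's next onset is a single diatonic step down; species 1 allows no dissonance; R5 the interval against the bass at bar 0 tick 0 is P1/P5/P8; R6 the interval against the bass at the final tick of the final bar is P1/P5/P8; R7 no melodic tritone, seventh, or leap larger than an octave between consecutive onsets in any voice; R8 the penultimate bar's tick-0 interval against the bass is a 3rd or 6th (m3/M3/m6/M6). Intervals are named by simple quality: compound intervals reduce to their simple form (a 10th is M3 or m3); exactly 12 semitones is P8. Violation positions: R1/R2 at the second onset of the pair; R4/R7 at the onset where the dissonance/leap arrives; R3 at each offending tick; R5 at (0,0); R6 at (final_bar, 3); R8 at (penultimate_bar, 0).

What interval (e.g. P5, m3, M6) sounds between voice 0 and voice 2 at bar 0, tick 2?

voice 0=D3 voice 2=F4 -> m3

m3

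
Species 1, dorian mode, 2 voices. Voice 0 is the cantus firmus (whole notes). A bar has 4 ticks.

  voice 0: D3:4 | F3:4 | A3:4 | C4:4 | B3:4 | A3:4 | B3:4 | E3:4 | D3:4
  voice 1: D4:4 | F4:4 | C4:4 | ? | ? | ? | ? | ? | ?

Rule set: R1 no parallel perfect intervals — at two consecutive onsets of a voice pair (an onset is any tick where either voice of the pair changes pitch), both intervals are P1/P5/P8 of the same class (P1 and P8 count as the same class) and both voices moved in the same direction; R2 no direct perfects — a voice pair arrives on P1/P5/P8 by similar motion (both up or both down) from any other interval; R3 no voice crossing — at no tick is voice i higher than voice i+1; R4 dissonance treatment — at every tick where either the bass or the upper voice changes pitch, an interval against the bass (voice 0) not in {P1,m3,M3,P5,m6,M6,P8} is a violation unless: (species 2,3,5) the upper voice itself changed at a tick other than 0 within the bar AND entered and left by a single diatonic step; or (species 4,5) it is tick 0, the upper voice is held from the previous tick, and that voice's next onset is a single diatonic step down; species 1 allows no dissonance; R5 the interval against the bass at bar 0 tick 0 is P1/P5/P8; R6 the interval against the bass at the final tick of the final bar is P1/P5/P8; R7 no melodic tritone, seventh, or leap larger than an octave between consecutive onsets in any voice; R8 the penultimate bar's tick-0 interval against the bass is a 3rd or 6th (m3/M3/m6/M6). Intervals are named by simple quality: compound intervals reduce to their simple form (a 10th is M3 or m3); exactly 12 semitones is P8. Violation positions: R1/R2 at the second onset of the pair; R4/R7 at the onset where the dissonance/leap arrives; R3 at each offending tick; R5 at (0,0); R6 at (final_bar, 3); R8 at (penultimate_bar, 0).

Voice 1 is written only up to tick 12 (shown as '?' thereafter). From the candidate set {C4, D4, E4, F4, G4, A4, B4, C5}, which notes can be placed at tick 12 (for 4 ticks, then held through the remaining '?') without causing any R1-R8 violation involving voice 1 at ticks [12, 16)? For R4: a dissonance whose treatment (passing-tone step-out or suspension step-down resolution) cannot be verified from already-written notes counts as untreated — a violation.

C4: legal
D4: violates R4
E4: legal
F4: violates R4
G4: violates R2
A4: legal
B4: violates R4,R7
C5: violates R2

{A4, C4, E4}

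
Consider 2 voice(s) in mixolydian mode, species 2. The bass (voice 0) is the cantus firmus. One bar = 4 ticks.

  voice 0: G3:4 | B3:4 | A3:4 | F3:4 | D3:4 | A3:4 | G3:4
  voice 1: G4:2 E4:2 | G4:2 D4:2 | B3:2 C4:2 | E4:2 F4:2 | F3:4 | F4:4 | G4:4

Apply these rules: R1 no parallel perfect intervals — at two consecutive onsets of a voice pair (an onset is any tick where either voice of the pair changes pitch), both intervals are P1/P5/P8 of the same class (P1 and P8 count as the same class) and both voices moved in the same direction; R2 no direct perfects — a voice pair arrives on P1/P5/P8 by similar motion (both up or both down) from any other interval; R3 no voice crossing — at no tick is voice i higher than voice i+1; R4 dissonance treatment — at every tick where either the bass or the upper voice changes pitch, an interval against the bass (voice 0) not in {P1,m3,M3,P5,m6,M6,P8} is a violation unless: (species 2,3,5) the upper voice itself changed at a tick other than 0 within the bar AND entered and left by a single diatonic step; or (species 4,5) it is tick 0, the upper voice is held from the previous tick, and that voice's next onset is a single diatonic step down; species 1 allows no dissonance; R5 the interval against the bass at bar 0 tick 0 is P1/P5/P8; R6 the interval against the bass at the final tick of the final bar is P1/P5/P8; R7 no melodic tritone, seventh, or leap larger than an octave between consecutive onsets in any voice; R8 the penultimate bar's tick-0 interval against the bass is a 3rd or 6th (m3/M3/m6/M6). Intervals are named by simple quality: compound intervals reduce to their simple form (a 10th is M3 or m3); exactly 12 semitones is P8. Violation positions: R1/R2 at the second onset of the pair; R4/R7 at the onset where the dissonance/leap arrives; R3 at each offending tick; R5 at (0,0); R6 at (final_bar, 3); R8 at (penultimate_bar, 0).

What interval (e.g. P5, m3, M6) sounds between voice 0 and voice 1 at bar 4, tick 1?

voice 0=D3 voice 1=F3 -> m3

m3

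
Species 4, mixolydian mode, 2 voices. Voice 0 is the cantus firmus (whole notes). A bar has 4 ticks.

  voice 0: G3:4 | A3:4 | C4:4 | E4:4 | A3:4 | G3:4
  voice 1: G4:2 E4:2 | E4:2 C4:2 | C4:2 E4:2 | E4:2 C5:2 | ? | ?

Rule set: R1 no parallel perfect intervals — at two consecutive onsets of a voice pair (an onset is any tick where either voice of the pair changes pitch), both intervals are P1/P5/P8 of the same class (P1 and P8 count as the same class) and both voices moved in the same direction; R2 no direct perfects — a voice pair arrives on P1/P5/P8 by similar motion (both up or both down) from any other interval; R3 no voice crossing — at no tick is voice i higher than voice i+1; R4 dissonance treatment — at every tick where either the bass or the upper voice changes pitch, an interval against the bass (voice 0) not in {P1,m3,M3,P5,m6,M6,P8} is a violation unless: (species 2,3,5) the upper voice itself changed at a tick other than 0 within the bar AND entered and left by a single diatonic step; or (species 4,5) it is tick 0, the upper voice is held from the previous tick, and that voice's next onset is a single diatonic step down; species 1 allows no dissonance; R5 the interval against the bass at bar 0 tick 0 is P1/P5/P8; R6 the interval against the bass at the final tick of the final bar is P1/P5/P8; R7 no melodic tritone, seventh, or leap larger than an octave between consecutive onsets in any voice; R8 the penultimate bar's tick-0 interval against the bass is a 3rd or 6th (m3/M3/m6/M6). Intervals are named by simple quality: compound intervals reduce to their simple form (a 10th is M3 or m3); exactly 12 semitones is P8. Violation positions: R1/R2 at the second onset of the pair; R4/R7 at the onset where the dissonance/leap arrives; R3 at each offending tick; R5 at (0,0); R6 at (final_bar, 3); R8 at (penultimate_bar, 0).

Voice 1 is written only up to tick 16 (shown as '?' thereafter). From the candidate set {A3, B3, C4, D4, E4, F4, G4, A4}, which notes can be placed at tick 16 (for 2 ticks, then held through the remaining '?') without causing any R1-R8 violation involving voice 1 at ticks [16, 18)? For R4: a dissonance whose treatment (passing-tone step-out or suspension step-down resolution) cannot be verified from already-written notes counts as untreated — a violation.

{C4, F4}

A3: violates R2,R7,R8
B3: violates R4,R7,R8
C4: legal
D4: violates R4,R7,R8
E4: violates R2,R8
F4: legal
G4: violates R4,R8
A4: violates R2,R8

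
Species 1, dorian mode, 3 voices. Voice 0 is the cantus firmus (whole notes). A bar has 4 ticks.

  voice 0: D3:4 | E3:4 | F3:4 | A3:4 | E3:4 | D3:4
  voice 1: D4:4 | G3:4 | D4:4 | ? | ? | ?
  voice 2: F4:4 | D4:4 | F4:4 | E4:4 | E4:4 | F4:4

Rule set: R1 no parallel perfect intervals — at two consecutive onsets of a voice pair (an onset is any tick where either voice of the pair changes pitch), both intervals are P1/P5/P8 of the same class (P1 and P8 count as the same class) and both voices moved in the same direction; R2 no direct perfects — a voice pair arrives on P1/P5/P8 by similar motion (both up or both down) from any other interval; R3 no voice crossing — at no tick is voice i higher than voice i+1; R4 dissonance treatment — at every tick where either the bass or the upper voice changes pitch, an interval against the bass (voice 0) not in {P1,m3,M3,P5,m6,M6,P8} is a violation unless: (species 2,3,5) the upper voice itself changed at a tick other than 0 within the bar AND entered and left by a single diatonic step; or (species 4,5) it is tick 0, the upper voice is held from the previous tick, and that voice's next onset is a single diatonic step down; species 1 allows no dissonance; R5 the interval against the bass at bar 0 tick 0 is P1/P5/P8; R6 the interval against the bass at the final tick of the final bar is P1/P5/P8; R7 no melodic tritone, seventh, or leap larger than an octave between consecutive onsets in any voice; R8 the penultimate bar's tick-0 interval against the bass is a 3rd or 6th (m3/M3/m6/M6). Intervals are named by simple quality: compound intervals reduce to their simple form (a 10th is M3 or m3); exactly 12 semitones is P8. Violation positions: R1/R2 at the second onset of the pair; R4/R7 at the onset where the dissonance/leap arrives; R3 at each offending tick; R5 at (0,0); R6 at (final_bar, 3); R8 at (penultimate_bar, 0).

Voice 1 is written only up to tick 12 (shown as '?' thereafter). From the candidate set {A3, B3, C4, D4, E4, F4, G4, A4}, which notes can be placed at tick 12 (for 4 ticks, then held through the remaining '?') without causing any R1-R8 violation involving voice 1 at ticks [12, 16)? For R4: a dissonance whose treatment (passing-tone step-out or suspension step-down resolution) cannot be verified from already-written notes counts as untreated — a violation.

{C4}

A3: violates R2
B3: violates R4
C4: legal
D4: violates R4
E4: violates R2
F4: violates R3
G4: violates R3,R4
A4: violates R2,R3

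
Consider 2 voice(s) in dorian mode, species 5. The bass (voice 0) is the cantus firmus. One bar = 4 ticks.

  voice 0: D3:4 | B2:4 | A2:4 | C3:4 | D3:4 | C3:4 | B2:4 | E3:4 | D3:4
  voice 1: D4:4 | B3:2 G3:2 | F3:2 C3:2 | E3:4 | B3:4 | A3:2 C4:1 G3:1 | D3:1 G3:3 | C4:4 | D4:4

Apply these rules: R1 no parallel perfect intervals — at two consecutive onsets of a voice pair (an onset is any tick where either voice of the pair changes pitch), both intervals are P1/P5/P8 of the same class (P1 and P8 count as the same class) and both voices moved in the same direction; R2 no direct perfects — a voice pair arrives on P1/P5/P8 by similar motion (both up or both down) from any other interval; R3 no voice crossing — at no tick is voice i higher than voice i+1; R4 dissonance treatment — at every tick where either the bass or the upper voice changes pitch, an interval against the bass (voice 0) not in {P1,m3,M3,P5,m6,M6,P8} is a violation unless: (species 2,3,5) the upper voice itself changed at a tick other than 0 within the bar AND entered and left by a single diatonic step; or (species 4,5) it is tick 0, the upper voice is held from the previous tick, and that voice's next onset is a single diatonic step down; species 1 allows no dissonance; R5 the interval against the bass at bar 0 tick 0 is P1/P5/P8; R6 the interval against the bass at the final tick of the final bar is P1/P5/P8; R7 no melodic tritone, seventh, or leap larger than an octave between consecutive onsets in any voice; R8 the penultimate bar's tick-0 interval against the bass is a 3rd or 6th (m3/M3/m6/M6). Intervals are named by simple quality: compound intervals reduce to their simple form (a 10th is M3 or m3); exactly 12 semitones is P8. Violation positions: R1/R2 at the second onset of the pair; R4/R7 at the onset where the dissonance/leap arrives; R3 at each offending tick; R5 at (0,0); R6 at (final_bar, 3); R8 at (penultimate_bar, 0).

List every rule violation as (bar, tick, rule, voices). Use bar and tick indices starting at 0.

(1, 0, R1, (0, 1))

bar 0: v0=D3 v1=D4 downbeat P8
bar 1: v0=B2 v1=B3 downbeat P8
bar 2: v0=A2 v1=F3 downbeat m6
bar 3: v0=C3 v1=E3 downbeat M3
bar 4: v0=D3 v1=B3 downbeat M6
bar 5: v0=C3 v1=A3 downbeat M6
bar 6: v0=B2 v1=D3 downbeat m3
bar 7: v0=E3 v1=C4 downbeat m6
bar 8: v0=D3 v1=D4 downbeat P8
  -> R1 @ bar 1 tick 0 v(0, 1): D3/D4 P8 -> B2/B3 P8 similar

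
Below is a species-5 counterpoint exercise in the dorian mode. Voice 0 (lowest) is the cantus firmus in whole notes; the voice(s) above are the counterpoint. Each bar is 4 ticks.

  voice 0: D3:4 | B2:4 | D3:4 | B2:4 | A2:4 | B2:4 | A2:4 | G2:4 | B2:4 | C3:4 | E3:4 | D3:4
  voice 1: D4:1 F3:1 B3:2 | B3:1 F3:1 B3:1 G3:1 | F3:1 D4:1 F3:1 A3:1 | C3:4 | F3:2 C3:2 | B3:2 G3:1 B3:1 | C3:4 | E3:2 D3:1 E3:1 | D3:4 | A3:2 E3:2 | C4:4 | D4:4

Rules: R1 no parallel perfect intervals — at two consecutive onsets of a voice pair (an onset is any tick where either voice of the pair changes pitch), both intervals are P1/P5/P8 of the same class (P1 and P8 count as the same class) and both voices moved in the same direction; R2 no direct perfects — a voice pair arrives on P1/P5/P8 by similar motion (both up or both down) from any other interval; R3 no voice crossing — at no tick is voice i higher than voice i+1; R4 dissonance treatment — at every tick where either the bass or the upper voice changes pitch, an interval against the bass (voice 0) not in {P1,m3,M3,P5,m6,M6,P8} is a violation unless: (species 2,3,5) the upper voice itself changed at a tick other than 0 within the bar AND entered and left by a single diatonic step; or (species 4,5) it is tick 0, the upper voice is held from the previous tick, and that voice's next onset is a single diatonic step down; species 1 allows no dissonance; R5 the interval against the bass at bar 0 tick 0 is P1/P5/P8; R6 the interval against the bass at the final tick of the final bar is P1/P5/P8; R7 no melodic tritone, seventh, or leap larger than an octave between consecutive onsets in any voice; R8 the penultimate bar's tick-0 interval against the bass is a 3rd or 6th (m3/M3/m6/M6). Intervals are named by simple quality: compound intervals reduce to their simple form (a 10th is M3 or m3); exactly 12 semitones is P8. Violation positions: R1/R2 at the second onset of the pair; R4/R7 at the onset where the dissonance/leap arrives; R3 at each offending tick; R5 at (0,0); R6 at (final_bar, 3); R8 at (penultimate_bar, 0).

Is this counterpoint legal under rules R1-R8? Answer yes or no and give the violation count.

No (8 violations)

bar 0: v0=D3 v1=D4 (P8)
bar 1: v0=B2 v1=B3 (P8)
bar 2: v0=D3 v1=F3 (m3)
bar 3: v0=B2 v1=C3 (m2)
bar 4: v0=A2 v1=F3 (m6)
bar 5: v0=B2 v1=B3 (P8)
bar 6: v0=A2 v1=C3 (m3)
bar 7: v0=G2 v1=E3 (M6)
bar 8: v0=B2 v1=D3 (m3)
bar 9: v0=C3 v1=A3 (M6)
bar 10: v0=E3 v1=C4 (m6)
bar 11: v0=D3 v1=D4 (P8)
  R7 @ bar0.2: F3->B3 leap 6st
  R4 @ bar1.1: B2/F3 TT untreated
  R7 @ bar1.1: B3->F3 leap 6st
  R7 @ bar1.2: F3->B3 leap 6st
  R4 @ bar3.0: B2/C3 m2 untreated
  R2 @ bar5.0: A2/C3 m3 -> B2/B3 P8 similar
  R7 @ bar5.0: C3->B3 leap 11st
  R7 @ bar6.0: B3->C3 leap 11st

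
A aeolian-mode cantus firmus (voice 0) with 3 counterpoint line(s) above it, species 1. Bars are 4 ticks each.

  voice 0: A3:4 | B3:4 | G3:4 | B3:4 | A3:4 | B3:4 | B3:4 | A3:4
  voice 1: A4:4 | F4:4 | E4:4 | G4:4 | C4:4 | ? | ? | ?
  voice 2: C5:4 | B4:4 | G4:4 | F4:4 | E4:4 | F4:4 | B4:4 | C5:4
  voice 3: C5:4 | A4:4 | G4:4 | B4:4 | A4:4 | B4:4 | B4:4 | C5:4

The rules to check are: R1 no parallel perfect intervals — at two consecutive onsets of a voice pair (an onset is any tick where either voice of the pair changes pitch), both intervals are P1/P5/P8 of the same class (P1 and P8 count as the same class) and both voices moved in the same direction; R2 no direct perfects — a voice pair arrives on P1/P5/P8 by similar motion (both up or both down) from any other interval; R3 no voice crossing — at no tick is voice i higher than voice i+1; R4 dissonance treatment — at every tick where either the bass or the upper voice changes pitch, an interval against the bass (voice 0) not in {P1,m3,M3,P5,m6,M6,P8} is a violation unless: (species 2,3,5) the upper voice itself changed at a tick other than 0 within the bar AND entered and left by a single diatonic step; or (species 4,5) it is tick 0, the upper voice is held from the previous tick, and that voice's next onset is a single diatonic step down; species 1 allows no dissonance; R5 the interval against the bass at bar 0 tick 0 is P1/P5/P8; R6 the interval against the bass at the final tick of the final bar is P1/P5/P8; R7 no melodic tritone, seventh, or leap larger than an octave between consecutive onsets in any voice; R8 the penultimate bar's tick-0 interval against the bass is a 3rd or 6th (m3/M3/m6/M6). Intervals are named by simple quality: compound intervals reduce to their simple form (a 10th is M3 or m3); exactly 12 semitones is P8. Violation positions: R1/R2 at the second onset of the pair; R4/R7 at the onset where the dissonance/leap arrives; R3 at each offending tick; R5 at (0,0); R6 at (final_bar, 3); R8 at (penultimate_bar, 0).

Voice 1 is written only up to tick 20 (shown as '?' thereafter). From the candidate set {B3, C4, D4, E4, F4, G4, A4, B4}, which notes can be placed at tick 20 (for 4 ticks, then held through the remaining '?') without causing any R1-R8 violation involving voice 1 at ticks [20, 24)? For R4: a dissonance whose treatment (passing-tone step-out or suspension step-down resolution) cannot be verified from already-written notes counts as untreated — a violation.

{B3, D4}

B3: legal
C4: violates R4
D4: legal
E4: violates R2,R4
F4: violates R2,R4
G4: violates R3
A4: violates R3,R4
B4: violates R2,R3,R7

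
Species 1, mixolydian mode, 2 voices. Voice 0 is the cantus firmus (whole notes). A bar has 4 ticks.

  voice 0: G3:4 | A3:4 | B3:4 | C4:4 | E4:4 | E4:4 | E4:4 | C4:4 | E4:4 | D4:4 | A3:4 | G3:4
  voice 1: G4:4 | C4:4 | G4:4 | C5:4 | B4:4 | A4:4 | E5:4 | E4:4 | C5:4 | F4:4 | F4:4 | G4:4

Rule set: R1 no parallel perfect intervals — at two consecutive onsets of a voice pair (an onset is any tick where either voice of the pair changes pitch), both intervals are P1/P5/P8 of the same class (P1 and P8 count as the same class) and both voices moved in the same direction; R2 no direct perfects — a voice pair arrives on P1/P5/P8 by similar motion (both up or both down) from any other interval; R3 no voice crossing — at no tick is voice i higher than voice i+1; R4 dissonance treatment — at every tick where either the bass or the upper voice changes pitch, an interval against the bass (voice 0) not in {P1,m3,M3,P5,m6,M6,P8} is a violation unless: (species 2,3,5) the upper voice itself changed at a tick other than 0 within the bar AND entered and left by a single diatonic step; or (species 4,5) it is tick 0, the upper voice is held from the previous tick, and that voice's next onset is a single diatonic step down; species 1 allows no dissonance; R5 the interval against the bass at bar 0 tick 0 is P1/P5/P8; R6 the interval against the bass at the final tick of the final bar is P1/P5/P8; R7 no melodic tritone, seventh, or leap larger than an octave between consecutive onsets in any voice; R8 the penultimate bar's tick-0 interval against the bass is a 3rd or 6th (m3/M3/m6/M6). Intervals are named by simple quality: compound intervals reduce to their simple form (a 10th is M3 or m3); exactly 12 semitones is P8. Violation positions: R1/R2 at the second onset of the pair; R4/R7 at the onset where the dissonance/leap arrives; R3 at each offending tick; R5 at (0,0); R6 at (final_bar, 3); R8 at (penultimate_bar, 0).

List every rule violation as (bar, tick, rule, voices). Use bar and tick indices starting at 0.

bar 0: v0=G3 v1=G4 downbeat P8
bar 1: v0=A3 v1=C4 downbeat m3
bar 2: v0=B3 v1=G4 downbeat m6
bar 3: v0=C4 v1=C5 downbeat P8
bar 4: v0=E4 v1=B4 downbeat P5
bar 5: v0=E4 v1=A4 downbeat P4
bar 6: v0=E4 v1=E5 downbeat P8
bar 7: v0=C4 v1=E4 downbeat M3
bar 8: v0=E4 v1=C5 downbeat m6
bar 9: v0=D4 v1=F4 downbeat m3
bar 10: v0=A3 v1=F4 downbeat m6
bar 11: v0=G3 v1=G4 downbeat P8
  -> R2 @ bar 3 tick 0 v(0, 1): B3/G4 m6 -> C4/C5 P8 similar
  -> R4 @ bar 5 tick 0 v(0, 1): E4/A4 P4 untreated

(3, 0, R2, (0, 1))
(5, 0, R4, (0, 1))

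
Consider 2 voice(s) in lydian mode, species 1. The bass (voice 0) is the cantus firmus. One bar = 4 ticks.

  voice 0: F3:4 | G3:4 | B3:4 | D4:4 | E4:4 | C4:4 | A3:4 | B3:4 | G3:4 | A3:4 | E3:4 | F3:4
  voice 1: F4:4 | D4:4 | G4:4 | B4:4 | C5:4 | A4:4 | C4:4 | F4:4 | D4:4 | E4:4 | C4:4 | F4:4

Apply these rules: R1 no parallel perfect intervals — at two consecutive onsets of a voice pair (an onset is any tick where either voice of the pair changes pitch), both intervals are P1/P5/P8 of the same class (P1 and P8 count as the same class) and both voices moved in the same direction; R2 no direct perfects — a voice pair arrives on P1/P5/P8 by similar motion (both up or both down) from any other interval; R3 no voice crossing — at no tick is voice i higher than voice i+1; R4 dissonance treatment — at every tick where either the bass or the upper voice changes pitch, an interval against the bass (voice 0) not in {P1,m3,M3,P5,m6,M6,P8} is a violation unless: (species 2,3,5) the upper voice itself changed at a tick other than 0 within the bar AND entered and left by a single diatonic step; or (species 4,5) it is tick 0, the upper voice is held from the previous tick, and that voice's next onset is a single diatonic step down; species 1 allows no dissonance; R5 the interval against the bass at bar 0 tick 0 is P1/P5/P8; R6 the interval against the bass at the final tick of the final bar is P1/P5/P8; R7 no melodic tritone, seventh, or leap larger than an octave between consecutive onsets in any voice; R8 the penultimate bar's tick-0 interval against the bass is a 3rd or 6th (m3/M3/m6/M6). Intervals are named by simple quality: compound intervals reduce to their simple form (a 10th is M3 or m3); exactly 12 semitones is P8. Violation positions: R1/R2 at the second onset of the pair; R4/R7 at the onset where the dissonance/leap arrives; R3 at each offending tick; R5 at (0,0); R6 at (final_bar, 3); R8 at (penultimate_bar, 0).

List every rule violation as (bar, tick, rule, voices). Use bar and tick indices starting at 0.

bar 0: v0=F3 v1=F4 downbeat P8
bar 1: v0=G3 v1=D4 downbeat P5
bar 2: v0=B3 v1=G4 downbeat m6
bar 3: v0=D4 v1=B4 downbeat M6
bar 4: v0=E4 v1=C5 downbeat m6
bar 5: v0=C4 v1=A4 downbeat M6
bar 6: v0=A3 v1=C4 downbeat m3
bar 7: v0=B3 v1=F4 downbeat TT
bar 8: v0=G3 v1=D4 downbeat P5
bar 9: v0=A3 v1=E4 downbeat P5
bar 10: v0=E3 v1=C4 downbeat m6
bar 11: v0=F3 v1=F4 downbeat P8
  -> R4 @ bar 7 tick 0 v(0, 1): B3/F4 TT untreated
  -> R2 @ bar 8 tick 0 v(0, 1): B3/F4 TT -> G3/D4 P5 similar
  -> R1 @ bar 9 tick 0 v(0, 1): G3/D4 P5 -> A3/E4 P5 similar
  -> R2 @ bar 11 tick 0 v(0, 1): E3/C4 m6 -> F3/F4 P8 similar

(7, 0, R4, (0, 1))
(8, 0, R2, (0, 1))
(9, 0, R1, (0, 1))
(11, 0, R2, (0, 1))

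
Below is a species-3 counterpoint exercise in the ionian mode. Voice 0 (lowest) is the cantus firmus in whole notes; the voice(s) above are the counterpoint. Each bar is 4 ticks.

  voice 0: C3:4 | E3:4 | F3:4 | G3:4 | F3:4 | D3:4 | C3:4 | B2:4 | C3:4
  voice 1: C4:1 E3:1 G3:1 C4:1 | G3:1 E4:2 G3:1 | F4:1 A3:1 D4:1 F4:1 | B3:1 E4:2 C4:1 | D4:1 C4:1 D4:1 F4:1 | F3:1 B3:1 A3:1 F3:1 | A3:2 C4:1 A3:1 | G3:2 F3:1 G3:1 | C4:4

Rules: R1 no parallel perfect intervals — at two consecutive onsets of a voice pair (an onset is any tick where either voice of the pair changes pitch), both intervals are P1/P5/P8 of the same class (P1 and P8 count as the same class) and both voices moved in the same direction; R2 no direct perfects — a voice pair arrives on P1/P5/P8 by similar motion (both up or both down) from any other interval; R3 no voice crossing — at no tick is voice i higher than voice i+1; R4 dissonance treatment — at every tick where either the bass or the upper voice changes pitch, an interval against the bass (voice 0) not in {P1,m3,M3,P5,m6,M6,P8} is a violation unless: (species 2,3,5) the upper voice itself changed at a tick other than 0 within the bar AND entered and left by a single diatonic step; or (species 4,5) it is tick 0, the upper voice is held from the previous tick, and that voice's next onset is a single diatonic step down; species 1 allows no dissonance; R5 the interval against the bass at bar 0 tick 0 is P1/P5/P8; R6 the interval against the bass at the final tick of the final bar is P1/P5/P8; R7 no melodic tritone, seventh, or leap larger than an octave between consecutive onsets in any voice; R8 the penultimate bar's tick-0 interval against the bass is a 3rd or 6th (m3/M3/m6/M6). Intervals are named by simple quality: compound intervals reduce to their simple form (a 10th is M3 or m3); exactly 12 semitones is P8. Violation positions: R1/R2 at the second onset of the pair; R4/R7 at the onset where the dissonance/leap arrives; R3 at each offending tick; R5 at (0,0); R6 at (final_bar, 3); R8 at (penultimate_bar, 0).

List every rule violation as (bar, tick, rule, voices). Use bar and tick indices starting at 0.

(2, 0, R2, (0, 1))
(2, 0, R7, (1,))
(3, 0, R7, (1,))
(3, 3, R4, (0, 1))
(5, 1, R7, (1,))
(8, 0, R2, (0, 1))

bar 0: v0=C3 v1=C4 downbeat P8
bar 1: v0=E3 v1=G3 downbeat m3
bar 2: v0=F3 v1=F4 downbeat P8
bar 3: v0=G3 v1=B3 downbeat M3
bar 4: v0=F3 v1=D4 downbeat M6
bar 5: v0=D3 v1=F3 downbeat m3
bar 6: v0=C3 v1=A3 downbeat M6
bar 7: v0=B2 v1=G3 downbeat m6
bar 8: v0=C3 v1=C4 downbeat P8
  -> R2 @ bar 2 tick 0 v(0, 1): E3/G3 m3 -> F3/F4 P8 similar
  -> R7 @ bar 2 tick 0 v(1,): G3->F4 leap 10st
  -> R7 @ bar 3 tick 0 v(1,): F4->B3 leap 6st
  -> R4 @ bar 3 tick 3 v(0, 1): G3/C4 P4 untreated
  -> R7 @ bar 5 tick 1 v(1,): F3->B3 leap 6st
  -> R2 @ bar 8 tick 0 v(0, 1): B2/G3 m6 -> C3/C4 P8 similar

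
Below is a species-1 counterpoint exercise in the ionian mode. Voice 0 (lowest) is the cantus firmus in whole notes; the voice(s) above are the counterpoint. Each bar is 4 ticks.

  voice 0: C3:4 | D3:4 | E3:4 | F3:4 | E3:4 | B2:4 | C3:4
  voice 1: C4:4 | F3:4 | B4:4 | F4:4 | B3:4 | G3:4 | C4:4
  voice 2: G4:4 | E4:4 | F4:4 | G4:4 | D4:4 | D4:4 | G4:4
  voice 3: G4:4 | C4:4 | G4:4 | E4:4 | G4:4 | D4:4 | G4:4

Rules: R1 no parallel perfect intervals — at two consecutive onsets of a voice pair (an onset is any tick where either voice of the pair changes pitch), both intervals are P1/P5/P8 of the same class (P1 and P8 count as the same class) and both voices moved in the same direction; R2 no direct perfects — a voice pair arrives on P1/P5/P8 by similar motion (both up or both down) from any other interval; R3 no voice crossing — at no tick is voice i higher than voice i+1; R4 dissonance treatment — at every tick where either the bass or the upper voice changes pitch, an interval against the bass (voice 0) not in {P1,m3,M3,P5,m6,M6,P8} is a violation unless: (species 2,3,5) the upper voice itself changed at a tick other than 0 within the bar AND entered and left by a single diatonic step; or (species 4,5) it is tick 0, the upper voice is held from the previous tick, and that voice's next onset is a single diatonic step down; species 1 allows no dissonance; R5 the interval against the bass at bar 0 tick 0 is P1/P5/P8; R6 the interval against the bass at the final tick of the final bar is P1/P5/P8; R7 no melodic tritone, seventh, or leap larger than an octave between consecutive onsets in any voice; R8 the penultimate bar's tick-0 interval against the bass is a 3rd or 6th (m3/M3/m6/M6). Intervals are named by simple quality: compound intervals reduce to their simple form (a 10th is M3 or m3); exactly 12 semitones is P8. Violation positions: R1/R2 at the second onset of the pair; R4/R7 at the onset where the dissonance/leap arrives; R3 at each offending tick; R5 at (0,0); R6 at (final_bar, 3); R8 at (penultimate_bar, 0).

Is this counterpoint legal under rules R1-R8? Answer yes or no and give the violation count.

bar 0: v0=C3 v1=C4 v2=G4 v3=G4 (P5)
bar 1: v0=D3 v1=F3 v2=E4 v3=C4 (m7)
bar 2: v0=E3 v1=B4 v2=F4 v3=G4 (m3)
bar 3: v0=F3 v1=F4 v2=G4 v3=E4 (M7)
bar 4: v0=E3 v1=B3 v2=D4 v3=G4 (m3)
bar 5: v0=B2 v1=G3 v2=D4 v3=D4 (m3)
bar 6: v0=C3 v1=C4 v2=G4 v3=G4 (P5)
  R1 @ bar1.0: C4/G4 P5 -> F3/C4 P5 similar
  R3 @ bar1.0: E4 above C4
  R4 @ bar1.0: D3/E4 M2 untreated
  R4 @ bar1.0: D3/C4 m7 untreated
  R3 @ bar1.1: E4 above C4
  R3 @ bar1.2: E4 above C4
  R3 @ bar1.3: E4 above C4
  R2 @ bar2.0: D3/F3 m3 -> E3/B4 P5 similar
  R3 @ bar2.0: B4 above F4
  R4 @ bar2.0: E3/F4 m2 untreated
  R7 @ bar2.0: F3->B4 leap 18st
  R3 @ bar2.1: B4 above F4
  R3 @ bar2.2: B4 above F4
  R3 @ bar2.3: B4 above F4
  R3 @ bar3.0: G4 above E4
  R4 @ bar3.0: F3/G4 M2 untreated
  R4 @ bar3.0: F3/E4 M7 untreated
  R7 @ bar3.0: B4->F4 leap 6st
  R3 @ bar3.1: G4 above E4
  R3 @ bar3.2: G4 above E4
  R3 @ bar3.3: G4 above E4
  R2 @ bar4.0: F3/F4 P8 -> E3/B3 P5 similar
  R4 @ bar4.0: E3/D4 m7 untreated
  R7 @ bar4.0: F4->B3 leap 6st
  R2 @ bar5.0: B3/G4 m6 -> G3/D4 P5 similar
  R1 @ bar6.0: G3/D4 P5 -> C4/G4 P5 similar
  R1 @ bar6.0: G3/D4 P5 -> C4/G4 P5 similar
  R1 @ bar6.0: D4/D4 P1 -> G4/G4 P1 similar
  R2 @ bar6.0: B2/G3 m6 -> C3/C4 P8 similar
  R2 @ bar6.0: B2/D4 m3 -> C3/G4 P5 similar
  R2 @ bar6.0: B2/D4 m3 -> C3/G4 P5 similar

No (31 violations)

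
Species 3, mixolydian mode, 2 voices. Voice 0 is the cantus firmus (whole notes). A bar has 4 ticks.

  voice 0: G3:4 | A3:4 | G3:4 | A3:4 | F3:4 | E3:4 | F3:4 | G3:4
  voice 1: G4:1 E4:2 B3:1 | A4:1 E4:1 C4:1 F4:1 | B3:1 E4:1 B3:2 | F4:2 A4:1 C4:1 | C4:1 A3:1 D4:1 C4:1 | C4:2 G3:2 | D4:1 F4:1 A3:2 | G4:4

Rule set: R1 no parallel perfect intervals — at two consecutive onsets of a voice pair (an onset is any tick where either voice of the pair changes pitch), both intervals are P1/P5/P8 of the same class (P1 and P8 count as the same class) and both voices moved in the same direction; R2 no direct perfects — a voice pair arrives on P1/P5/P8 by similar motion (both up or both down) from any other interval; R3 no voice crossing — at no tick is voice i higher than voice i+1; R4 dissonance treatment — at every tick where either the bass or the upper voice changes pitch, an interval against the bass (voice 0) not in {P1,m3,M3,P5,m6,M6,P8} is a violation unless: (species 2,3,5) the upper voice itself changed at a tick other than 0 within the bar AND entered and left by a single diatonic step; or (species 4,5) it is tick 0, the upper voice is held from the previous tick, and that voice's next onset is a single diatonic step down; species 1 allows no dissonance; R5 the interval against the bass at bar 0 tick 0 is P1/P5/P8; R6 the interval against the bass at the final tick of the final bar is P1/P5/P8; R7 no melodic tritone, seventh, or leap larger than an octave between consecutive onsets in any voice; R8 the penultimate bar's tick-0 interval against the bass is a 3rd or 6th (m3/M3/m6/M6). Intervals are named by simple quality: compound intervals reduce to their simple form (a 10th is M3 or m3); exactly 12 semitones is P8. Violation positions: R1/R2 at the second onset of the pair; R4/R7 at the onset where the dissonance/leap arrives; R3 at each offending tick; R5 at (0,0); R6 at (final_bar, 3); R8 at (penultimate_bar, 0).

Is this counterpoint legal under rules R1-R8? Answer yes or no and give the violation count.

bar 0: v0=G3 v1=G4 (P8)
bar 1: v0=A3 v1=A4 (P8)
bar 2: v0=G3 v1=B3 (M3)
bar 3: v0=A3 v1=F4 (m6)
bar 4: v0=F3 v1=C4 (P5)
bar 5: v0=E3 v1=C4 (m6)
bar 6: v0=F3 v1=D4 (M6)
bar 7: v0=G3 v1=G4 (P8)
  R2 @ bar1.0: G3/B3 M3 -> A3/A4 P8 similar
  R7 @ bar1.0: B3->A4 leap 10st
  R7 @ bar2.0: F4->B3 leap 6st
  R7 @ bar3.0: B3->F4 leap 6st
  R2 @ bar7.0: F3/A3 M3 -> G3/G4 P8 similar
  R7 @ bar7.0: A3->G4 leap 10st

No (6 violations)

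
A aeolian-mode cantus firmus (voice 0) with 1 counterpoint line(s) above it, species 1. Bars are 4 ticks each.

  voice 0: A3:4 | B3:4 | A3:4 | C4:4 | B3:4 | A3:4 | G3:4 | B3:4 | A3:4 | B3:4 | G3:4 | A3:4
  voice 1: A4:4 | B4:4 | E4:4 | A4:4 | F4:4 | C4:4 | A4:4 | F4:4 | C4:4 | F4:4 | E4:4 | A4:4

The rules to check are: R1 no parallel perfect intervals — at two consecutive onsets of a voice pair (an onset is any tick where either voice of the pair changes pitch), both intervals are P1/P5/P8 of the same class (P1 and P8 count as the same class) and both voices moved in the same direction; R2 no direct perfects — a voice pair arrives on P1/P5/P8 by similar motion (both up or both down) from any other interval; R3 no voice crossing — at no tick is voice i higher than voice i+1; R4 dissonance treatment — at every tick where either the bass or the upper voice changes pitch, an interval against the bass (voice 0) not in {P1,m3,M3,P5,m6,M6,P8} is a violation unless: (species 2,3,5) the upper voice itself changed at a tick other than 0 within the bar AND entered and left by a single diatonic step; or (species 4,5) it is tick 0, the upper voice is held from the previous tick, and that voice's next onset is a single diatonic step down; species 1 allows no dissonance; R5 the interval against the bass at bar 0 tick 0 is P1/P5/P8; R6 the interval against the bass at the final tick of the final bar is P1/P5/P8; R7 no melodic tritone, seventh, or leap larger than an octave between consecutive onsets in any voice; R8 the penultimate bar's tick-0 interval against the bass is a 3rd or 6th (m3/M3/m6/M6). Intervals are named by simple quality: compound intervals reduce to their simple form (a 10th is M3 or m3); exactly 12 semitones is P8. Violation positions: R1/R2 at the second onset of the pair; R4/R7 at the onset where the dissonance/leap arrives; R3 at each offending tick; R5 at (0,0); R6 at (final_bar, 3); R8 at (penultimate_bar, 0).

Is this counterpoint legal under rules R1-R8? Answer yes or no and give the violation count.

bar 0: v0=A3 v1=A4 (P8)
bar 1: v0=B3 v1=B4 (P8)
bar 2: v0=A3 v1=E4 (P5)
bar 3: v0=C4 v1=A4 (M6)
bar 4: v0=B3 v1=F4 (TT)
bar 5: v0=A3 v1=C4 (m3)
bar 6: v0=G3 v1=A4 (M2)
bar 7: v0=B3 v1=F4 (TT)
bar 8: v0=A3 v1=C4 (m3)
bar 9: v0=B3 v1=F4 (TT)
bar 10: v0=G3 v1=E4 (M6)
bar 11: v0=A3 v1=A4 (P8)
  R1 @ bar1.0: A3/A4 P8 -> B3/B4 P8 similar
  R2 @ bar2.0: B3/B4 P8 -> A3/E4 P5 similar
  R4 @ bar4.0: B3/F4 TT untreated
  R4 @ bar6.0: G3/A4 M2 untreated
  R4 @ bar7.0: B3/F4 TT untreated
  R4 @ bar9.0: B3/F4 TT untreated
  R2 @ bar11.0: G3/E4 M6 -> A3/A4 P8 similar

No (7 violations)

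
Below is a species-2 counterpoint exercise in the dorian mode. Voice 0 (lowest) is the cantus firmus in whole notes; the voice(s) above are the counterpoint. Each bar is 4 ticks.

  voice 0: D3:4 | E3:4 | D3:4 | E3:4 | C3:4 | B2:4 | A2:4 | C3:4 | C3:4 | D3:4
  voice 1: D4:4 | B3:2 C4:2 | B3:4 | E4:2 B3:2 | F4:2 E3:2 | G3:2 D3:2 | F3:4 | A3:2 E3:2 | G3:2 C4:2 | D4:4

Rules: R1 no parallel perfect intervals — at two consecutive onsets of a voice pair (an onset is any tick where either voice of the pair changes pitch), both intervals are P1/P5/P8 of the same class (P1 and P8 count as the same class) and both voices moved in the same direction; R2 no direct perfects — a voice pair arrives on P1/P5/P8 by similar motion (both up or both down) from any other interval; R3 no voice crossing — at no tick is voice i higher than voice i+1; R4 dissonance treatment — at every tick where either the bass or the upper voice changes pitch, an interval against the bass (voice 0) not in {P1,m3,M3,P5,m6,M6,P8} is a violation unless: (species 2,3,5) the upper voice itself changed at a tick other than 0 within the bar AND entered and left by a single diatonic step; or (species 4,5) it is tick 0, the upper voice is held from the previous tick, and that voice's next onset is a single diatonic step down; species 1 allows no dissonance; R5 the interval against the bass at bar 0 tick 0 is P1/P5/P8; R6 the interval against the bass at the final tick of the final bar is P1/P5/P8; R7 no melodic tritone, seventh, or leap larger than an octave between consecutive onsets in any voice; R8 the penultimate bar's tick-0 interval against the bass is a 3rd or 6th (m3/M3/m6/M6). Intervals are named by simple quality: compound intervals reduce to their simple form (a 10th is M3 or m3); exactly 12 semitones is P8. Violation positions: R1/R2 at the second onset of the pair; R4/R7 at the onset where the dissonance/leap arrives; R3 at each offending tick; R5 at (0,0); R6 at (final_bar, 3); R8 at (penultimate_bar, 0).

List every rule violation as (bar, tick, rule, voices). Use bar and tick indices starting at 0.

(3, 0, R2, (0, 1))
(4, 0, R4, (0, 1))
(4, 0, R7, (1,))
(4, 2, R7, (1,))
(8, 0, R8, (0, 1))
(9, 0, R1, (0, 1))

bar 0: v0=D3 v1=D4 downbeat P8
bar 1: v0=E3 v1=B3 downbeat P5
bar 2: v0=D3 v1=B3 downbeat M6
bar 3: v0=E3 v1=E4 downbeat P8
bar 4: v0=C3 v1=F4 downbeat P4
bar 5: v0=B2 v1=G3 downbeat m6
bar 6: v0=A2 v1=F3 downbeat m6
bar 7: v0=C3 v1=A3 downbeat M6
bar 8: v0=C3 v1=G3 downbeat P5
bar 9: v0=D3 v1=D4 downbeat P8
  -> R2 @ bar 3 tick 0 v(0, 1): D3/B3 M6 -> E3/E4 P8 similar
  -> R4 @ bar 4 tick 0 v(0, 1): C3/F4 P4 untreated
  -> R7 @ bar 4 tick 0 v(1,): B3->F4 leap 6st
  -> R7 @ bar 4 tick 2 v(1,): F4->E3 leap 13st
  -> R8 @ bar 8 tick 0 v(0, 1): penult P5 not 3rd/6th
  -> R1 @ bar 9 tick 0 v(0, 1): C3/C4 P8 -> D3/D4 P8 similar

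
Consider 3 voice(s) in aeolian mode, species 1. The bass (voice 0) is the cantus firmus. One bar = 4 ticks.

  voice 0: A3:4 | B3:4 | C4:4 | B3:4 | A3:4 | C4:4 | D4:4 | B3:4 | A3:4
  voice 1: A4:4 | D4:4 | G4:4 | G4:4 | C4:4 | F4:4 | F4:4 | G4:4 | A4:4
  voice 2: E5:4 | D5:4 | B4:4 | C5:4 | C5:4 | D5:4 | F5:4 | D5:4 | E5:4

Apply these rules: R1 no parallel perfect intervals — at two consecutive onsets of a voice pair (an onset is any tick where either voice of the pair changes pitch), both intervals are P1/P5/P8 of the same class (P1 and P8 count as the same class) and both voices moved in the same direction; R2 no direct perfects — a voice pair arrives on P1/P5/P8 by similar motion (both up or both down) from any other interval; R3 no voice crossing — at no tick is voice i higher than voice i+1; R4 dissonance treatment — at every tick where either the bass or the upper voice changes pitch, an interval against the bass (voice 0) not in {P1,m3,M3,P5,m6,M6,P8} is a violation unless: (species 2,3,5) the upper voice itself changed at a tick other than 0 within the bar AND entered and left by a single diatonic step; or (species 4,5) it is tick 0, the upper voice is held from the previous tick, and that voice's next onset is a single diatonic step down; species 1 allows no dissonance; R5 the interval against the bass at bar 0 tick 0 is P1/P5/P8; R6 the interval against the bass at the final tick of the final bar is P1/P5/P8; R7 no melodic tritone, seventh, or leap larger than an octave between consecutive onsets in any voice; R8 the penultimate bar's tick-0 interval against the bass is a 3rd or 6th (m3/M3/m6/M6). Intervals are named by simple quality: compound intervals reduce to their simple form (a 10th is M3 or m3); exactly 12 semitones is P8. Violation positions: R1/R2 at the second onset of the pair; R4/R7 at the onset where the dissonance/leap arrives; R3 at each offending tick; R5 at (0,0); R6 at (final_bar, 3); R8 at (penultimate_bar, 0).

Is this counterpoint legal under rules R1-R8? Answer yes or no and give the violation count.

No (7 violations)

bar 0: v0=A3 v1=A4 v2=E5 (P5)
bar 1: v0=B3 v1=D4 v2=D5 (m3)
bar 2: v0=C4 v1=G4 v2=B4 (M7)
bar 3: v0=B3 v1=G4 v2=C5 (m2)
bar 4: v0=A3 v1=C4 v2=C5 (m3)
bar 5: v0=C4 v1=F4 v2=D5 (M2)
bar 6: v0=D4 v1=F4 v2=F5 (m3)
bar 7: v0=B3 v1=G4 v2=D5 (m3)
bar 8: v0=A3 v1=A4 v2=E5 (P5)
  R2 @ bar1.0: A4/E5 P5 -> D4/D5 P8 similar
  R2 @ bar2.0: B3/D4 m3 -> C4/G4 P5 similar
  R4 @ bar2.0: C4/B4 M7 untreated
  R4 @ bar3.0: B3/C5 m2 untreated
  R4 @ bar5.0: C4/F4 P4 untreated
  R4 @ bar5.0: C4/D5 M2 untreated
  R1 @ bar8.0: G4/D5 P5 -> A4/E5 P5 similar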